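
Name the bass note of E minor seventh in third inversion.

E minor seventh is E–G–B–D. Third inversion places the seventh in the bass: D.

D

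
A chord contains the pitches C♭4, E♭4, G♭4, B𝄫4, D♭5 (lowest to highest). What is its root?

The distinct letter names are Cb, Eb, Gb, Bbb, Db. Arranged as a stack of thirds they read Cb–Eb–Gb–Bbb–Db, so Cb is the root (a Cb dominant ninth chord).

Cb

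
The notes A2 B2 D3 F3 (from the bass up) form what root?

B

The distinct letter names are A, B, D, F. Arranged as a stack of thirds they read B–D–F–A, so B is the root (a B half-diminished seventh chord).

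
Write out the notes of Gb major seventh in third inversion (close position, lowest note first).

F, Gb, Bb, Db

Spelling Gb major seventh: Gb–Bb–Db–F. In third inversion the seventh is bass, giving F, Gb, Bb, Db from the bottom.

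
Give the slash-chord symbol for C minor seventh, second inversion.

Cm7/G

Second inversion of C minor seventh has the fifth (G) in the bass. As a slash chord: Cm7/G.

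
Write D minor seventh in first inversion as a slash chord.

Dm7/F

First inversion of D minor seventh has the third (F) in the bass. As a slash chord: Dm7/F.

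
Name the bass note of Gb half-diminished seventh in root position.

The root of Gb half-diminished seventh (Gb–Bbb–Dbb–Fb) is Gb; that is the bass in root position.

Gb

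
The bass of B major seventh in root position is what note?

In root position the root is lowest. For B major seventh (B–D#–F#–A#) that is B.

B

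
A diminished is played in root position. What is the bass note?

A diminished is A–C–Eb. Root position places the root in the bass: A.

A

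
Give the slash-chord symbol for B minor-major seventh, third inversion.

Third inversion of B minor-major seventh has the seventh (A#) in the bass. As a slash chord: Bm(maj7)/A#.

Bm(maj7)/A#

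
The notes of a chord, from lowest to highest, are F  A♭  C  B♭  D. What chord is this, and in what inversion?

The distinct note names are F, Ab, C, Bb, D. Stacked in thirds they read Bb–D–F–Ab–C, which is a dominant ninth chord on Bb.
The lowest note is F, the fifth of the chord, so this is second inversion.

Bb dominant ninth, second inversion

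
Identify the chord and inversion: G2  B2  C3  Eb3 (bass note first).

Reducing to letter names: G, B, C, Eb. These stack in thirds as C–Eb–G–B — a C minor-major seventh chord.
The lowest note is G, the fifth of the chord, so this is second inversion (figured bass 4/3).

C minor-major seventh, second inversion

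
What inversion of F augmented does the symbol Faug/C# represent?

Faug/C# means F augmented with C# in the bass. C# is the fifth of F augmented (F–A–C#), so this is second inversion.

second inversion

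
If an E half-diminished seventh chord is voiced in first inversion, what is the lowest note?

In first inversion the third is lowest. For E half-diminished seventh (E–G–Bb–D) that is G.

G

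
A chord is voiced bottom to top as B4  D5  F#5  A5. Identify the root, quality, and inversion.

The pitch classes B, D, F#, A arrange in thirds as B–D–F#–A: a B minor seventh chord.
With the root (B) in the bass, the chord is in root position (figured bass 7).

B minor seventh, root position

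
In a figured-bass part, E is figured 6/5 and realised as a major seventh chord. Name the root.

The figures 6/5 mean the third of the chord is in the bass. If E is the third of a major seventh chord, the root is C (chord tones C–E–G–B).

C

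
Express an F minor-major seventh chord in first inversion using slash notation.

Fm(maj7)/Ab

First inversion of F minor-major seventh has the third (Ab) in the bass. As a slash chord: Fm(maj7)/Ab.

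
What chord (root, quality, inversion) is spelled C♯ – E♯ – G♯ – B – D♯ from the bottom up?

C# dominant ninth, root position

Reducing to letter names: C#, E#, G#, B, D#. These stack in thirds as C#–E#–G#–B–D# — a C# dominant ninth chord.
With the root (C#) in the bass, the chord is in root position.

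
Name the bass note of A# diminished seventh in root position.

A# diminished seventh is A#–C#–E–G. Root position places the root in the bass: A#.

A#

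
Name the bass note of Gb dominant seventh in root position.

Gb

In root position the root is lowest. For Gb dominant seventh (Gb–Bb–Db–Fb) that is Gb.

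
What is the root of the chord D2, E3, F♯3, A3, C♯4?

D

Reordering D, E, F#, A, C# into stacked thirds gives D–F#–A–C#–E; the bottom of that stack, D, is the root.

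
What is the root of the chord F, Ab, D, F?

D

F, Ab, D are the tones of a D diminished triad (D–F–Ab), making D the root.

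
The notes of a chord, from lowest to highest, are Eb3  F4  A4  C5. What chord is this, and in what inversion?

The distinct note names are Eb, F, A, C. Stacked in thirds they read F–A–C–Eb, which is a dominant seventh chord on F.
Eb is the seventh of F dominant seventh; seventh in the bass means third inversion (figured bass 4/2).

F dominant seventh, third inversion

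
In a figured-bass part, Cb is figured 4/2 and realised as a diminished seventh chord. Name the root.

D

The figures 4/2 mean the seventh of the chord is in the bass. If Cb is the seventh of a diminished seventh chord, the root is D (chord tones D–F–Ab–Cb).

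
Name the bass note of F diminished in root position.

In root position the root is lowest. For F diminished (F–Ab–Cb) that is F.

F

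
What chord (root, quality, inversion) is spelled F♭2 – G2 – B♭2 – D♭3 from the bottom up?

G diminished seventh, third inversion

Reducing to letter names: Fb, G, Bb, Db. These stack in thirds as G–Bb–Db–Fb — a G diminished seventh chord.
With the seventh (Fb) in the bass, the chord is in third inversion (figured bass 4/2).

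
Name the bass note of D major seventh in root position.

D

The root of D major seventh (D–F#–A–C#) is D; that is the bass in root position.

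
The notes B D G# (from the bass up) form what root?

Reordering B, D, G# into stacked thirds gives G#–B–D; the bottom of that stack, G#, is the root.

G#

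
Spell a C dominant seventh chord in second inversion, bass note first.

G, Bb, C, E

Spelling C dominant seventh: C–E–G–Bb. In second inversion the fifth is bass, giving G, Bb, C, E from the bottom.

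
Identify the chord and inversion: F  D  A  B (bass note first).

B half-diminished seventh, second inversion

The distinct note names are F, D, A, B. Stacked in thirds they read B–D–F–A, which is a half-diminished seventh chord on B.
With the fifth (F) in the bass, the chord is in second inversion (figured bass 4/3).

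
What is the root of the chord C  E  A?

C, E, A are the tones of an A minor triad (A–C–E), making A the root.

A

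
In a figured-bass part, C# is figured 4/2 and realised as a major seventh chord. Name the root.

The figures 4/2 mean the seventh of the chord is in the bass. If C# is the seventh of a major seventh chord, the root is D (chord tones D–F#–A–C#).

D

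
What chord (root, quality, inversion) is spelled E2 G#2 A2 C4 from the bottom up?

The distinct note names are E, G#, A, C. Stacked in thirds they read A–C–E–G#, which is a minor-major seventh chord on A.
E is the fifth of A minor-major seventh; fifth in the bass means second inversion (figured bass 4/3).

A minor-major seventh, second inversion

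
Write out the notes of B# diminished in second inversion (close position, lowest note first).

F#, B#, D#

B# diminished is B#–D#–F#. Second inversion puts the fifth (F#) in the bass, with the remaining tones above: F#, B#, D#.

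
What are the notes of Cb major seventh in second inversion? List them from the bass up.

Gb, Bb, Cb, Eb

The chord tones are Cb–Eb–Gb–Bb. With the fifth (Gb) lowest for second inversion: Gb, Bb, Cb, Eb.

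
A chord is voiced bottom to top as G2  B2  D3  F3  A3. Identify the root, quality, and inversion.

The distinct note names are G, B, D, F, A. Stacked in thirds they read G–B–D–F–A, which is a dominant ninth chord on G.
With the root (G) in the bass, the chord is in root position.

G dominant ninth, root position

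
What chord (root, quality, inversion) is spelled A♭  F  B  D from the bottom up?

B diminished seventh, third inversion

Reducing to letter names: Ab, F, B, D. These stack in thirds as B–D–F–Ab — a B diminished seventh chord.
With the seventh (Ab) in the bass, the chord is in third inversion (figured bass 4/2).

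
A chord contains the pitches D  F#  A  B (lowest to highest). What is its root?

B

D, F#, A, B are the tones of a B minor seventh chord (B–D–F#–A), making B the root.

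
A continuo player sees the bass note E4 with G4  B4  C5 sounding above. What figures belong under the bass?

6/5

The notes E, G, B, C stack in thirds as C–E–G–B — a C major seventh chord. The bass E is the third, so this is first inversion: figured 6/5.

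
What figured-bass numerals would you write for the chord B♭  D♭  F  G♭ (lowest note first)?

The notes Bb, Db, F, Gb stack in thirds as Gb–Bb–Db–F — a Gb major seventh chord. The bass Bb is the third, so this is first inversion: figured 6/5.

6/5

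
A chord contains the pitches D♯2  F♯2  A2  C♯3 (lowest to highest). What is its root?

The distinct letter names are D#, F#, A, C#. Arranged as a stack of thirds they read D#–F#–A–C#, so D# is the root (a D# half-diminished seventh chord).

D#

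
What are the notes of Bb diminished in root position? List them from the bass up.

Spelling Bb diminished: Bb–Db–Fb. In root position the root is bass, giving Bb, Db, Fb from the bottom.

Bb, Db, Fb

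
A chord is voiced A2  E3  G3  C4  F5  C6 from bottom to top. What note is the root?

F

The distinct letter names are A, E, G, C, F. Arranged as a stack of thirds they read F–A–C–E–G, so F is the root (an F major ninth chord).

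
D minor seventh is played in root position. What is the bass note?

The root of D minor seventh (D–F–A–C) is D; that is the bass in root position.

D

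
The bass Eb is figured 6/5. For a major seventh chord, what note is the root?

Cb

The figures 6/5 mean the third of the chord is in the bass. If Eb is the third of a major seventh chord, the root is Cb (chord tones Cb–Eb–Gb–Bb).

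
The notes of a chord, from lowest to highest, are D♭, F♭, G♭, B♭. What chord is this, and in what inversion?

Gb dominant seventh, second inversion

Reducing to letter names: Db, Fb, Gb, Bb. These stack in thirds as Gb–Bb–Db–Fb — a Gb dominant seventh chord.
Db is the fifth of Gb dominant seventh; fifth in the bass means second inversion (figured bass 4/3).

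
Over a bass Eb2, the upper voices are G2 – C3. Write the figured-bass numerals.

The notes Eb, G, C stack in thirds as C–Eb–G — a C minor triad. The bass Eb is the third, so this is first inversion: figured 6.

6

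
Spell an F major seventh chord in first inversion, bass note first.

A, C, E, F

Spelling F major seventh: F–A–C–E. In first inversion the third is bass, giving A, C, E, F from the bottom.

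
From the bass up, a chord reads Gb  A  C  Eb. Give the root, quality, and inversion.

A diminished seventh, third inversion

The pitch classes Gb, A, C, Eb arrange in thirds as A–C–Eb–Gb: an A diminished seventh chord.
With the seventh (Gb) in the bass, the chord is in third inversion (figured bass 4/2).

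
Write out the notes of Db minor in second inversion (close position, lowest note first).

The chord tones are Db–Fb–Ab. With the fifth (Ab) lowest for second inversion: Ab, Db, Fb.

Ab, Db, Fb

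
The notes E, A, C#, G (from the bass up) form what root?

A

Reordering E, A, C#, G into stacked thirds gives A–C#–E–G; the bottom of that stack, A, is the root.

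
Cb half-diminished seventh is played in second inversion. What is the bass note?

The fifth of Cb half-diminished seventh (Cb–Ebb–Gbb–Bbb) is Gbb; that is the bass in second inversion.

Gbb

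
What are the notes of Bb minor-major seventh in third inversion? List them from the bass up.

Bb minor-major seventh is Bb–Db–F–A. Third inversion puts the seventh (A) in the bass, with the remaining tones above: A, Bb, Db, F.

A, Bb, Db, F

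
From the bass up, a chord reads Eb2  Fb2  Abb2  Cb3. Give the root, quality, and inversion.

Fb minor-major seventh, third inversion

Reducing to letter names: Eb, Fb, Abb, Cb. These stack in thirds as Fb–Abb–Cb–Eb — an Fb minor-major seventh chord.
Eb is the seventh of Fb minor-major seventh; seventh in the bass means third inversion (figured bass 4/2).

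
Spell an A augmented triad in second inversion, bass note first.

E#, A, C#

A augmented is A–C#–E#. Second inversion puts the fifth (E#) in the bass, with the remaining tones above: E#, A, C#.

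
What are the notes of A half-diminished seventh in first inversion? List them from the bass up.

The chord tones are A–C–Eb–G. With the third (C) lowest for first inversion: C, Eb, G, A.

C, Eb, G, A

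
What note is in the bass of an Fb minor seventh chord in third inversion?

Ebb

Fb minor seventh is Fb–Abb–Cb–Ebb. Third inversion places the seventh in the bass: Ebb.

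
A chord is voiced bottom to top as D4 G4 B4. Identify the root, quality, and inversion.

G major, second inversion

The pitch classes D, G, B arrange in thirds as G–B–D: a G major triad.
D is the fifth of G major; fifth in the bass means second inversion (figured bass 6/4).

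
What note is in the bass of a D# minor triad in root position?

In root position the root is lowest. For D# minor (D#–F#–A#) that is D#.

D#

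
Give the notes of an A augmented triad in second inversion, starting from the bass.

A augmented is A–C#–E#. Second inversion puts the fifth (E#) in the bass, with the remaining tones above: E#, A, C#.

E#, A, C#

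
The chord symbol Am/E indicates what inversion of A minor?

second inversion

Am/E means A minor with E in the bass. E is the fifth of A minor (A–C–E), so this is second inversion.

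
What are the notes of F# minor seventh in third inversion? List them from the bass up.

E, F#, A, C#

The chord tones are F#–A–C#–E. With the seventh (E) lowest for third inversion: E, F#, A, C#.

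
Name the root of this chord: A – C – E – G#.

The distinct letter names are A, C, E, G#. Arranged as a stack of thirds they read A–C–E–G#, so A is the root (an A minor-major seventh chord).

A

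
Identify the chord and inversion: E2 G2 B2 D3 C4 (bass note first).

C major ninth, first inversion

The pitch classes E, G, B, D, C arrange in thirds as C–E–G–B–D: a C major ninth chord.
With the third (E) in the bass, the chord is in first inversion.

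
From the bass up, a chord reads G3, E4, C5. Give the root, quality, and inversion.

The pitch classes G, E, C arrange in thirds as C–E–G: a C major triad.
The lowest note is G, the fifth of the chord, so this is second inversion (figured bass 6/4).

C major, second inversion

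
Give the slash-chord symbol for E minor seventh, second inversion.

Second inversion of E minor seventh has the fifth (B) in the bass. As a slash chord: Em7/B.

Em7/B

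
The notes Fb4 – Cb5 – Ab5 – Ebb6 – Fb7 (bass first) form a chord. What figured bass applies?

The notes Fb, Cb, Ab, Ebb stack in thirds as Fb–Ab–Cb–Ebb — an Fb dominant seventh chord. The bass Fb is the root, so this is root position: figured 7.

7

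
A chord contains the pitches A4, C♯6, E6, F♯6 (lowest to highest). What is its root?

A, C#, E, F# are the tones of an F# minor seventh chord (F#–A–C#–E), making F# the root.

F#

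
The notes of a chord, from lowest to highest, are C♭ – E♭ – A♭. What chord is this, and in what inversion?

Reducing to letter names: Cb, Eb, Ab. These stack in thirds as Ab–Cb–Eb — an Ab minor triad.
With the third (Cb) in the bass, the chord is in first inversion (figured bass 6).

Ab minor, first inversion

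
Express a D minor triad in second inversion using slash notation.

Second inversion of D minor has the fifth (A) in the bass. As a slash chord: Dm/A.

Dm/A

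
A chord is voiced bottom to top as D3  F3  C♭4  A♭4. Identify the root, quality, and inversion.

The pitch classes D, F, Cb, Ab arrange in thirds as D–F–Ab–Cb: a D diminished seventh chord.
D is the root of D diminished seventh; root in the bass means root position (figured bass 7).

D diminished seventh, root position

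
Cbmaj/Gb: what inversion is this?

second inversion

Cbmaj/Gb means Cb major with Gb in the bass. Gb is the fifth of Cb major (Cb–Eb–Gb), so this is second inversion.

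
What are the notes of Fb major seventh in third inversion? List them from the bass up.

Eb, Fb, Ab, Cb

Fb major seventh is Fb–Ab–Cb–Eb. Third inversion puts the seventh (Eb) in the bass, with the remaining tones above: Eb, Fb, Ab, Cb.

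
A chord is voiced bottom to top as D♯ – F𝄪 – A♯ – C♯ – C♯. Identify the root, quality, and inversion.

The distinct note names are D#, F##, A#, C#. Stacked in thirds they read D#–F##–A#–C#, which is a dominant seventh chord on D#.
The lowest note is D#, the root of the chord, so this is root position (figured bass 7).

D# dominant seventh, root position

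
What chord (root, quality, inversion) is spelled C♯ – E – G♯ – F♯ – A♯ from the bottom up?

The distinct note names are C#, E, G#, F#, A#. Stacked in thirds they read F#–A#–C#–E–G#, which is a dominant ninth chord on F#.
The lowest note is C#, the fifth of the chord, so this is second inversion.

F# dominant ninth, second inversion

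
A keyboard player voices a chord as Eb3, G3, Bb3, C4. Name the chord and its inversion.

C minor seventh, first inversion

The distinct note names are Eb, G, Bb, C. Stacked in thirds they read C–Eb–G–Bb, which is a minor seventh chord on C.
The lowest note is Eb, the third of the chord, so this is first inversion (figured bass 6/5).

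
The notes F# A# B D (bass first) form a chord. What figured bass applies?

4/3

The notes F#, A#, B, D stack in thirds as B–D–F#–A# — a B minor-major seventh chord. The bass F# is the fifth, so this is second inversion: figured 4/3.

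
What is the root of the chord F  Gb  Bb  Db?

The distinct letter names are F, Gb, Bb, Db. Arranged as a stack of thirds they read Gb–Bb–Db–F, so Gb is the root (a Gb major seventh chord).

Gb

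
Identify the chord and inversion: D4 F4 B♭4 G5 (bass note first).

The distinct note names are D, F, Bb, G. Stacked in thirds they read G–Bb–D–F, which is a minor seventh chord on G.
D is the fifth of G minor seventh; fifth in the bass means second inversion (figured bass 4/3).

G minor seventh, second inversion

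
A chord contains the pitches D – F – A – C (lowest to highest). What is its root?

D

Reordering D, F, A, C into stacked thirds gives D–F–A–C; the bottom of that stack, D, is the root.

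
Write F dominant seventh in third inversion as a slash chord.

Third inversion of F dominant seventh has the seventh (Eb) in the bass. As a slash chord: F7/Eb.

F7/Eb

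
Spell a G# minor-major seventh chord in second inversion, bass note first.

Spelling G# minor-major seventh: G#–B–D#–F##. In second inversion the fifth is bass, giving D#, F##, G#, B from the bottom.

D#, F##, G#, B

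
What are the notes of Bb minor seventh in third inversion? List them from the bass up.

Ab, Bb, Db, F

Spelling Bb minor seventh: Bb–Db–F–Ab. In third inversion the seventh is bass, giving Ab, Bb, Db, F from the bottom.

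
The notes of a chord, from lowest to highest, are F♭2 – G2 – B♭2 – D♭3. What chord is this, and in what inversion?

G diminished seventh, third inversion

The distinct note names are Fb, G, Bb, Db. Stacked in thirds they read G–Bb–Db–Fb, which is a diminished seventh chord on G.
With the seventh (Fb) in the bass, the chord is in third inversion (figured bass 4/2).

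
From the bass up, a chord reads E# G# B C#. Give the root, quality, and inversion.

The pitch classes E#, G#, B, C# arrange in thirds as C#–E#–G#–B: a C# dominant seventh chord.
The lowest note is E#, the third of the chord, so this is first inversion (figured bass 6/5).

C# dominant seventh, first inversion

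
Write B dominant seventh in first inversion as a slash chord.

B7/D#

First inversion of B dominant seventh has the third (D#) in the bass. As a slash chord: B7/D#.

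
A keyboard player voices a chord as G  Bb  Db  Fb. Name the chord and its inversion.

G diminished seventh, root position

The pitch classes G, Bb, Db, Fb arrange in thirds as G–Bb–Db–Fb: a G diminished seventh chord.
G is the root of G diminished seventh; root in the bass means root position (figured bass 7).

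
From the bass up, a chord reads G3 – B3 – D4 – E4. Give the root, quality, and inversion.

E minor seventh, first inversion

The distinct note names are G, B, D, E. Stacked in thirds they read E–G–B–D, which is a minor seventh chord on E.
G is the third of E minor seventh; third in the bass means first inversion (figured bass 6/5).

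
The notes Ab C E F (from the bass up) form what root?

Reordering Ab, C, E, F into stacked thirds gives F–Ab–C–E; the bottom of that stack, F, is the root.

F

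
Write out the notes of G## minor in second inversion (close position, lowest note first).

The chord tones are G##–B#–D##. With the fifth (D##) lowest for second inversion: D##, G##, B#.

D##, G##, B#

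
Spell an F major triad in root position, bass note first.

F, A, C

Spelling F major: F–A–C. In root position the root is bass, giving F, A, C from the bottom.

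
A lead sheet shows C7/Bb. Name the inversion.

C7/Bb means C dominant seventh with Bb in the bass. Bb is the seventh of C dominant seventh (C–E–G–Bb), so this is third inversion.

third inversion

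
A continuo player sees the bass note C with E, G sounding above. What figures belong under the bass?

The notes C, E, G stack in thirds as C–E–G — a C major triad. The bass C is the root, so this is root position: figured 5/3.

5/3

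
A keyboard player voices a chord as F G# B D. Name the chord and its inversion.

G# diminished seventh, third inversion

The pitch classes F, G#, B, D arrange in thirds as G#–B–D–F: a G# diminished seventh chord.
With the seventh (F) in the bass, the chord is in third inversion (figured bass 4/2).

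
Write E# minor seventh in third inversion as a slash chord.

Third inversion of E# minor seventh has the seventh (D#) in the bass. As a slash chord: E#m7/D#.

E#m7/D#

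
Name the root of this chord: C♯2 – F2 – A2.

C#, F, A are the tones of an F augmented triad (F–A–C#), making F the root.

F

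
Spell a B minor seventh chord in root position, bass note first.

B, D, F#, A

B minor seventh is B–D–F#–A. Root position puts the root (B) in the bass, with the remaining tones above: B, D, F#, A.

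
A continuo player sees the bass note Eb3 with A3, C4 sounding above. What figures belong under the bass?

The notes Eb, A, C stack in thirds as A–C–Eb — an A diminished triad. The bass Eb is the fifth, so this is second inversion: figured 6/4.

6/4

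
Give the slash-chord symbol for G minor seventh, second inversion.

Second inversion of G minor seventh has the fifth (D) in the bass. As a slash chord: Gm7/D.

Gm7/D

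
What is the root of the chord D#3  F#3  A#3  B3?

D#, F#, A#, B are the tones of a B major seventh chord (B–D#–F#–A#), making B the root.

B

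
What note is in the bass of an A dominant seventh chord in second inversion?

The fifth of A dominant seventh (A–C#–E–G) is E; that is the bass in second inversion.

E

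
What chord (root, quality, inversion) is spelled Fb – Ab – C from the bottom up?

Reducing to letter names: Fb, Ab, C. These stack in thirds as Fb–Ab–C — an Fb augmented triad.
The lowest note is Fb, the root of the chord, so this is root position (figured bass 5/3).

Fb augmented, root position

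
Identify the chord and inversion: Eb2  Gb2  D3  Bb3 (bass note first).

Eb minor-major seventh, root position

The pitch classes Eb, Gb, D, Bb arrange in thirds as Eb–Gb–Bb–D: an Eb minor-major seventh chord.
With the root (Eb) in the bass, the chord is in root position (figured bass 7).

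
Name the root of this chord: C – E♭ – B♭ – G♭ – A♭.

Ab

C, Eb, Bb, Gb, Ab are the tones of an Ab dominant ninth chord (Ab–C–Eb–Gb–Bb), making Ab the root.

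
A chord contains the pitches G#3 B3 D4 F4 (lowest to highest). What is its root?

G#, B, D, F are the tones of a G# diminished seventh chord (G#–B–D–F), making G# the root.

G#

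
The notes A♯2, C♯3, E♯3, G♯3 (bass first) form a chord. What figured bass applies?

The notes A#, C#, E#, G# stack in thirds as A#–C#–E#–G# — an A# minor seventh chord. The bass A# is the root, so this is root position: figured 7.

7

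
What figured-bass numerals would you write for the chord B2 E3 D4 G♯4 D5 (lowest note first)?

The notes B, E, D, G# stack in thirds as E–G#–B–D — an E dominant seventh chord. The bass B is the fifth, so this is second inversion: figured 4/3.

4/3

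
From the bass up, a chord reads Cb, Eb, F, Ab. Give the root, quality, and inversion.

The pitch classes Cb, Eb, F, Ab arrange in thirds as F–Ab–Cb–Eb: an F half-diminished seventh chord.
The lowest note is Cb, the fifth of the chord, so this is second inversion (figured bass 4/3).

F half-diminished seventh, second inversion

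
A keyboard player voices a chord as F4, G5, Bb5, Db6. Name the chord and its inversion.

G half-diminished seventh, third inversion

Reducing to letter names: F, G, Bb, Db. These stack in thirds as G–Bb–Db–F — a G half-diminished seventh chord.
The lowest note is F, the seventh of the chord, so this is third inversion (figured bass 4/2).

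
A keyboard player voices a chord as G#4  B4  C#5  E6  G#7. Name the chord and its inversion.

Reducing to letter names: G#, B, C#, E. These stack in thirds as C#–E–G#–B — a C# minor seventh chord.
The lowest note is G#, the fifth of the chord, so this is second inversion (figured bass 4/3).

C# minor seventh, second inversion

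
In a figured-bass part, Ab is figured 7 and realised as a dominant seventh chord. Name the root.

Ab

The figures 7 mean the root of the chord is in the bass. If Ab is the root of a dominant seventh chord, the root is Ab (chord tones Ab–C–Eb–Gb).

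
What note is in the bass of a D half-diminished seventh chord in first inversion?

F

In first inversion the third is lowest. For D half-diminished seventh (D–F–Ab–C) that is F.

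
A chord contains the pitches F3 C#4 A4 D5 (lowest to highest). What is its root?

The distinct letter names are F, C#, A, D. Arranged as a stack of thirds they read D–F–A–C#, so D is the root (a D minor-major seventh chord).

D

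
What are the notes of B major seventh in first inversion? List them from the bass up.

D#, F#, A#, B

Spelling B major seventh: B–D#–F#–A#. In first inversion the third is bass, giving D#, F#, A#, B from the bottom.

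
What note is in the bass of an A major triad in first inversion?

The third of A major (A–C#–E) is C#; that is the bass in first inversion.

C#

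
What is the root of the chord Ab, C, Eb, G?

Ab

The distinct letter names are Ab, C, Eb, G. Arranged as a stack of thirds they read Ab–C–Eb–G, so Ab is the root (an Ab major seventh chord).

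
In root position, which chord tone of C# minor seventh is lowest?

In root position the root is lowest. For C# minor seventh (C#–E–G#–B) that is C#.

C#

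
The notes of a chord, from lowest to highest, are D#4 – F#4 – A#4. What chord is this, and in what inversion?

D# minor, root position

The pitch classes D#, F#, A# arrange in thirds as D#–F#–A#: a D# minor triad.
D# is the root of D# minor; root in the bass means root position (figured bass 5/3).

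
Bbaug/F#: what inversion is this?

second inversion

Bbaug/F# means Bb augmented with F# in the bass. F# is the fifth of Bb augmented (Bb–D–F#), so this is second inversion.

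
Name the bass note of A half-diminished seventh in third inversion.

The seventh of A half-diminished seventh (A–C–Eb–G) is G; that is the bass in third inversion.

G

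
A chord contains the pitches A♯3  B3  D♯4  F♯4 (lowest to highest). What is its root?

B

The distinct letter names are A#, B, D#, F#. Arranged as a stack of thirds they read B–D#–F#–A#, so B is the root (a B major seventh chord).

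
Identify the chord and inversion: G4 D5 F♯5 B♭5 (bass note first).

The pitch classes G, D, F#, Bb arrange in thirds as G–Bb–D–F#: a G minor-major seventh chord.
G is the root of G minor-major seventh; root in the bass means root position (figured bass 7).

G minor-major seventh, root position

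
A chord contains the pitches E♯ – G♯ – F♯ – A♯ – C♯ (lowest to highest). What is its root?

F#

The distinct letter names are E#, G#, F#, A#, C#. Arranged as a stack of thirds they read F#–A#–C#–E#–G#, so F# is the root (an F# major ninth chord).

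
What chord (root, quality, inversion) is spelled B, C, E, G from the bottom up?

C major seventh, third inversion

The distinct note names are B, C, E, G. Stacked in thirds they read C–E–G–B, which is a major seventh chord on C.
With the seventh (B) in the bass, the chord is in third inversion (figured bass 4/2).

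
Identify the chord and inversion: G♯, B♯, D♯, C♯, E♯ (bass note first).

The pitch classes G#, B#, D#, C#, E# arrange in thirds as C#–E#–G#–B#–D#: a C# major ninth chord.
With the fifth (G#) in the bass, the chord is in second inversion.

C# major ninth, second inversion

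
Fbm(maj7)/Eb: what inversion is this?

Fbm(maj7)/Eb means Fb minor-major seventh with Eb in the bass. Eb is the seventh of Fb minor-major seventh (Fb–Abb–Cb–Eb), so this is third inversion.

third inversion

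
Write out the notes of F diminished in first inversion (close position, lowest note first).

The chord tones are F–Ab–Cb. With the third (Ab) lowest for first inversion: Ab, Cb, F.

Ab, Cb, F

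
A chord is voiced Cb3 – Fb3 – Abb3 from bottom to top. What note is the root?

Fb

Reordering Cb, Fb, Abb into stacked thirds gives Fb–Abb–Cb; the bottom of that stack, Fb, is the root.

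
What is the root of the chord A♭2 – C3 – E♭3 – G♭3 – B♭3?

The distinct letter names are Ab, C, Eb, Gb, Bb. Arranged as a stack of thirds they read Ab–C–Eb–Gb–Bb, so Ab is the root (an Ab dominant ninth chord).

Ab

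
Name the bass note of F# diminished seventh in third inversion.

In third inversion the seventh is lowest. For F# diminished seventh (F#–A–C–Eb) that is Eb.

Eb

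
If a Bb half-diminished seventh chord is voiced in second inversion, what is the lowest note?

Bb half-diminished seventh is Bb–Db–Fb–Ab. Second inversion places the fifth in the bass: Fb.

Fb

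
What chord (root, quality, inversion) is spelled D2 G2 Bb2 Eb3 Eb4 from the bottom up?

Eb major seventh, third inversion

Reducing to letter names: D, G, Bb, Eb. These stack in thirds as Eb–G–Bb–D — an Eb major seventh chord.
The lowest note is D, the seventh of the chord, so this is third inversion (figured bass 4/2).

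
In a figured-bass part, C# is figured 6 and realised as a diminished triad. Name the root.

The figures 6 mean the third of the chord is in the bass. If C# is the third of a diminished triad, the root is A# (chord tones A#–C#–E).

A#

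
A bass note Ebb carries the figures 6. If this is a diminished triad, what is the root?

Cb

The figures 6 mean the third of the chord is in the bass. If Ebb is the third of a diminished triad, the root is Cb (chord tones Cb–Ebb–Gbb).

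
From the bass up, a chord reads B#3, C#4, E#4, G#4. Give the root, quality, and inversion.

The distinct note names are B#, C#, E#, G#. Stacked in thirds they read C#–E#–G#–B#, which is a major seventh chord on C#.
B# is the seventh of C# major seventh; seventh in the bass means third inversion (figured bass 4/2).

C# major seventh, third inversion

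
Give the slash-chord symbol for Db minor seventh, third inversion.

Third inversion of Db minor seventh has the seventh (Cb) in the bass. As a slash chord: Dbm7/Cb.

Dbm7/Cb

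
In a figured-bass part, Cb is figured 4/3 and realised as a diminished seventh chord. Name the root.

F

The figures 4/3 mean the fifth of the chord is in the bass. If Cb is the fifth of a diminished seventh chord, the root is F (chord tones F–Ab–Cb–Ebb).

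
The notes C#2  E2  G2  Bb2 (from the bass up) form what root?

Reordering C#, E, G, Bb into stacked thirds gives C#–E–G–Bb; the bottom of that stack, C#, is the root.

C#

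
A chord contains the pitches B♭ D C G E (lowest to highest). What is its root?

Bb, D, C, G, E are the tones of a C dominant ninth chord (C–E–G–Bb–D), making C the root.

C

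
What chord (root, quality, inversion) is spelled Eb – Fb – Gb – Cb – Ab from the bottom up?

The distinct note names are Eb, Fb, Gb, Cb, Ab. Stacked in thirds they read Fb–Ab–Cb–Eb–Gb, which is a major ninth chord on Fb.
Eb is the seventh of Fb major ninth; seventh in the bass means third inversion.

Fb major ninth, third inversion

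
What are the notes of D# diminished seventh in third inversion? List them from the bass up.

C, D#, F#, A

The chord tones are D#–F#–A–C. With the seventh (C) lowest for third inversion: C, D#, F#, A.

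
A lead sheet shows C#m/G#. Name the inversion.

C#m/G# means C# minor with G# in the bass. G# is the fifth of C# minor (C#–E–G#), so this is second inversion.

second inversion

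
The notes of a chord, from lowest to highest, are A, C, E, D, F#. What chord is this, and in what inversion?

D dominant ninth, second inversion

Reducing to letter names: A, C, E, D, F#. These stack in thirds as D–F#–A–C–E — a D dominant ninth chord.
The lowest note is A, the fifth of the chord, so this is second inversion.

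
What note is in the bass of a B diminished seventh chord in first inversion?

D

In first inversion the third is lowest. For B diminished seventh (B–D–F–Ab) that is D.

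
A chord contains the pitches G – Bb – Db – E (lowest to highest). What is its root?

E

The distinct letter names are G, Bb, Db, E. Arranged as a stack of thirds they read E–G–Bb–Db, so E is the root (an E diminished seventh chord).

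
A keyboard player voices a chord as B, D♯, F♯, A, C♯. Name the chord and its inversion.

Reducing to letter names: B, D#, F#, A, C#. These stack in thirds as B–D#–F#–A–C# — a B dominant ninth chord.
The lowest note is B, the root of the chord, so this is root position.

B dominant ninth, root position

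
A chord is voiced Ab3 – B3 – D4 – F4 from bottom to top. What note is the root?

The distinct letter names are Ab, B, D, F. Arranged as a stack of thirds they read B–D–F–Ab, so B is the root (a B diminished seventh chord).

B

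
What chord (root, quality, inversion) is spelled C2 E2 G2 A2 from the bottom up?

Reducing to letter names: C, E, G, A. These stack in thirds as A–C–E–G — an A minor seventh chord.
C is the third of A minor seventh; third in the bass means first inversion (figured bass 6/5).

A minor seventh, first inversion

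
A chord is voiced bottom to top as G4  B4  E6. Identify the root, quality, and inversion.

E minor, first inversion

Reducing to letter names: G, B, E. These stack in thirds as E–G–B — an E minor triad.
G is the third of E minor; third in the bass means first inversion (figured bass 6).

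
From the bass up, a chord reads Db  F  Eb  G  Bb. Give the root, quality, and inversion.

The distinct note names are Db, F, Eb, G, Bb. Stacked in thirds they read Eb–G–Bb–Db–F, which is a dominant ninth chord on Eb.
Db is the seventh of Eb dominant ninth; seventh in the bass means third inversion.

Eb dominant ninth, third inversion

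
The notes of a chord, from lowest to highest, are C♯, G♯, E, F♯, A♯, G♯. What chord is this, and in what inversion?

F# dominant ninth, second inversion

Reducing to letter names: C#, G#, E, F#, A#. These stack in thirds as F#–A#–C#–E–G# — an F# dominant ninth chord.
C# is the fifth of F# dominant ninth; fifth in the bass means second inversion.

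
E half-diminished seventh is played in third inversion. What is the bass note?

In third inversion the seventh is lowest. For E half-diminished seventh (E–G–Bb–D) that is D.

D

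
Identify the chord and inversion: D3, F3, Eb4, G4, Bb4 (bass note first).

The distinct note names are D, F, Eb, G, Bb. Stacked in thirds they read Eb–G–Bb–D–F, which is a major ninth chord on Eb.
The lowest note is D, the seventh of the chord, so this is third inversion.

Eb major ninth, third inversion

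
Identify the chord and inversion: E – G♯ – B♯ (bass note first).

E augmented, root position

The pitch classes E, G#, B# arrange in thirds as E–G#–B#: an E augmented triad.
With the root (E) in the bass, the chord is in root position (figured bass 5/3).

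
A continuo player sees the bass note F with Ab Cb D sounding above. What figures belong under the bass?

6/5

The notes F, Ab, Cb, D stack in thirds as D–F–Ab–Cb — a D diminished seventh chord. The bass F is the third, so this is first inversion: figured 6/5.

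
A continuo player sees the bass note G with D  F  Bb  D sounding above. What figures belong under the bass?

The notes G, D, F, Bb stack in thirds as G–Bb–D–F — a G minor seventh chord. The bass G is the root, so this is root position: figured 7.

7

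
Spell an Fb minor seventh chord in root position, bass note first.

Fb, Abb, Cb, Ebb

Fb minor seventh is Fb–Abb–Cb–Ebb. Root position puts the root (Fb) in the bass, with the remaining tones above: Fb, Abb, Cb, Ebb.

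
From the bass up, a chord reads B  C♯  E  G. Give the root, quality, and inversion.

The pitch classes B, C#, E, G arrange in thirds as C#–E–G–B: a C# half-diminished seventh chord.
The lowest note is B, the seventh of the chord, so this is third inversion (figured bass 4/2).

C# half-diminished seventh, third inversion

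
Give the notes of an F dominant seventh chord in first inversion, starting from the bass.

The chord tones are F–A–C–Eb. With the third (A) lowest for first inversion: A, C, Eb, F.

A, C, Eb, F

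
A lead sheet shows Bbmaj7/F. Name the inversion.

Bbmaj7/F means Bb major seventh with F in the bass. F is the fifth of Bb major seventh (Bb–D–F–A), so this is second inversion.

second inversion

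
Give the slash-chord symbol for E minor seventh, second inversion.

Second inversion of E minor seventh has the fifth (B) in the bass. As a slash chord: Em7/B.

Em7/B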